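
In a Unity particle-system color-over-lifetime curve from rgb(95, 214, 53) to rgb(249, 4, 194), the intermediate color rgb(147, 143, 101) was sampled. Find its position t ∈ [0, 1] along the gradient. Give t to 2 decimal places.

0.34

Invert the lerp on the G channel (largest span, 210): t = (143 − 214) / (4 − 214) = -71/-210 = 0.3381.
Check on R: (147 − 95)/(249 − 95) = 0.3377 ✓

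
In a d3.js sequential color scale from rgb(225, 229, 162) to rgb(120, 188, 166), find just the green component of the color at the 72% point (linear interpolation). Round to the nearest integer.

G = 229 + 0.72 × (188 − 229) = 199.48 → 199

199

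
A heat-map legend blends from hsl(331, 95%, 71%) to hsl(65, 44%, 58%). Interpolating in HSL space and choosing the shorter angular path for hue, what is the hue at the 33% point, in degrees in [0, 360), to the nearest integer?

Hue: 65 − 331 = -266°, but |-266| > 180 so the shorter arc goes the other way: Δh = -266 + 360 = 94°.
H = 331 + 0.33 × (94) = 362.02 → 362 → 362 mod 360 = 2°

2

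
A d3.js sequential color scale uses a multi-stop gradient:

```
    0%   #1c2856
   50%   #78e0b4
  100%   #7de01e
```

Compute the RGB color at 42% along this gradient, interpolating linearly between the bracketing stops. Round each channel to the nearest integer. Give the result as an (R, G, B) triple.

42% lies between the 0% and 50% stops, so the local fraction is t = (42 − 0)/(50 − 0) = 42/50 ≈ 0.84.
#1c2856 → (28, 40, 86); #78e0b4 → (120, 224, 180).
R = 28 + 0.84 × (120 − 28) = 105.28 → 105
G = 40 + 0.84 × (224 − 40) = 194.56 → 195
B = 86 + 0.84 × (180 − 86) = 164.96 → 165

(105, 195, 165)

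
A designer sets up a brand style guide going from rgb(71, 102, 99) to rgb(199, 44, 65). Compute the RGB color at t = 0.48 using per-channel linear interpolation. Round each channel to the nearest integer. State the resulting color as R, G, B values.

(132, 74, 83)

R = 71 + 0.48 × (199 − 71) = 71 + 0.48 × 128 = 132.44 → 132
G = 102 + 0.48 × (44 − 102) = 102 + 0.48 × -58 = 74.16 → 74
B = 99 + 0.48 × (65 − 99) = 99 + 0.48 × -34 = 82.68 → 83
So the blended color is (132, 74, 83), about #844a53.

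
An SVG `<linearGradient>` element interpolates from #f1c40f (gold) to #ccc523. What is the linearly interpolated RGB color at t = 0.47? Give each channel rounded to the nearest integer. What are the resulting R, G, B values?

#f1c40f → (241, 196, 15); #ccc523 → (204, 197, 35).
R = 241 + 0.47 × (204 − 241) = 241 + 0.47 × -37 = 223.61 → 224
G = 196 + 0.47 × (197 − 196) = 196 + 0.47 × 1 = 196.47 → 196
B = 15 + 0.47 × (35 − 15) = 15 + 0.47 × 20 = 24.4 → 24
So the blended color is (224, 196, 24), about #e0c418.

(224, 196, 24)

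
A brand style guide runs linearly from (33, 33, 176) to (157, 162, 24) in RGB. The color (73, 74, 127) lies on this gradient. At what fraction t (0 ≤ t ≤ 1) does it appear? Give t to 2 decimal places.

0.32

Invert the lerp on the B channel (largest span, 152): t = (127 − 176) / (24 − 176) = -49/-152 = 0.32237.
Check on R: (73 − 33)/(157 − 33) = 0.3226 ✓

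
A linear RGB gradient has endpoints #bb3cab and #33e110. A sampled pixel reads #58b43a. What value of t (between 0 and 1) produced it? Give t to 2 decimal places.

Invert the lerp on the G channel (largest span, 165): t = (180 − 60) / (225 − 60) = 120/165 = 0.72727.
Check on R: (88 − 187)/(51 − 187) = 0.7279 ✓

0.73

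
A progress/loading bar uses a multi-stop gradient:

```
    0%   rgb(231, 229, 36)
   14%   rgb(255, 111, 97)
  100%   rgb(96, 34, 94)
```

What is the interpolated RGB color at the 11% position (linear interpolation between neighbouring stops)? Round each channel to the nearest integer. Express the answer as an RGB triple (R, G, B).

(250, 136, 84)

11% lies between the 0% and 14% stops, so the local fraction is t = (11 − 0)/(14 − 0) = 11/14 ≈ 0.7857.
R = 231 + 0.7857 × (255 − 231) = 249.857 → 250
G = 229 + 0.7857 × (111 − 229) = 136.287 → 136
B = 36 + 0.7857 × (97 − 36) = 83.928 → 84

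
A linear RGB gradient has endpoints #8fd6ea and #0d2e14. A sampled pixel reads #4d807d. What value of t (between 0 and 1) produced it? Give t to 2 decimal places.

Invert the lerp on the B channel (largest span, 214): t = (125 − 234) / (20 − 234) = -109/-214 = 0.50935.
Check on R: (77 − 143)/(13 − 143) = 0.5077 ✓

0.51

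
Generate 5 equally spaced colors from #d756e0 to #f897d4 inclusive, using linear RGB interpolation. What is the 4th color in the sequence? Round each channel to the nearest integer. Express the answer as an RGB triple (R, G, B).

With 5 swatches and endpoints inclusive, swatch 4 sits at t = (4 − 1)/(5 − 1) = 3/4 ≈ 0.75.
#d756e0 → (215, 86, 224); #f897d4 → (248, 151, 212).
R = 215 + 0.75 × (248 − 215) = 239.75 → 240
G = 86 + 0.75 × (151 − 86) = 134.75 → 135
B = 224 + 0.75 × (212 − 224) = 215 → 215

(240, 135, 215)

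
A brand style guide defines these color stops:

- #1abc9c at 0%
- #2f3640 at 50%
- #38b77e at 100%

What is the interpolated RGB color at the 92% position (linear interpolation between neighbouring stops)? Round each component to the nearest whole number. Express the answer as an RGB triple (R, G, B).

(55, 162, 116)

92% lies between the 50% and 100% stops, so the local fraction is t = (92 − 50)/(100 − 50) = 42/50 ≈ 0.84.
#2f3640 → (47, 54, 64); #38b77e → (56, 183, 126).
R = 47 + 0.84 × (56 − 47) = 54.56 → 55
G = 54 + 0.84 × (183 − 54) = 162.36 → 162
B = 64 + 0.84 × (126 − 64) = 116.08 → 116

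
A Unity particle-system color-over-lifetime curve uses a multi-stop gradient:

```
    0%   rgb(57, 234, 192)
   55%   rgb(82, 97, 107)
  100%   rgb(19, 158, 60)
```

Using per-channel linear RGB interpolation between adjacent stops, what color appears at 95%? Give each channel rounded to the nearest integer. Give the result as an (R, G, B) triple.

(26, 151, 65)

95% lies between the 55% and 100% stops, so the local fraction is t = (95 − 55)/(100 − 55) = 40/45 ≈ 0.8889.
R = 82 + 0.8889 × (19 − 82) = 25.999 → 26
G = 97 + 0.8889 × (158 − 97) = 151.223 → 151
B = 107 + 0.8889 × (60 − 107) = 65.222 → 65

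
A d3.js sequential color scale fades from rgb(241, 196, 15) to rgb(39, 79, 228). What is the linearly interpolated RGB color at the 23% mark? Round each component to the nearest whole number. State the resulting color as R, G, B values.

23% corresponds to t = 0.23.
R = 241 + 0.23 × (39 − 241) = 241 + 0.23 × -202 = 194.54 → 195
G = 196 + 0.23 × (79 − 196) = 196 + 0.23 × -117 = 169.09 → 169
B = 15 + 0.23 × (228 − 15) = 15 + 0.23 × 213 = 63.99 → 64
So the blended color is (195, 169, 64), about #c3a940.

(195, 169, 64)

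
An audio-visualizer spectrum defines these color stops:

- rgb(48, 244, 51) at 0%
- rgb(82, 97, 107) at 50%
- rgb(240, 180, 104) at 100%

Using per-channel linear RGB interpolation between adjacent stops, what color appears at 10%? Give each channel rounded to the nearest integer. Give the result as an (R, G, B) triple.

10% lies between the 0% and 50% stops, so the local fraction is t = (10 − 0)/(50 − 0) = 10/50 ≈ 0.2.
R = 48 + 0.2 × (82 − 48) = 54.8 → 55
G = 244 + 0.2 × (97 − 244) = 214.6 → 215
B = 51 + 0.2 × (107 − 51) = 62.2 → 62

(55, 215, 62)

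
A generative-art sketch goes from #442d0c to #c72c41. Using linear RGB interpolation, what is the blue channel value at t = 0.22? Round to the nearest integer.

24

B₁ = 12 (from #442d0c), B₂ = 65 (from #c72c41).
B = 12 + 0.22 × (65 − 12) = 23.66 → 24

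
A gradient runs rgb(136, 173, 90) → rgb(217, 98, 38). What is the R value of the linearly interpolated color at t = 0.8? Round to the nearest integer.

R = 136 + 0.8 × (217 − 136) = 200.8 → 201

201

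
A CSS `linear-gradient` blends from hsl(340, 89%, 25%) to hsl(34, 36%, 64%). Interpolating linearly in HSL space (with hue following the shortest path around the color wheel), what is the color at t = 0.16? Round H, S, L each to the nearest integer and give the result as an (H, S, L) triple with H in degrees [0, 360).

(349, 81, 31)

Hue: 34 − 340 = -306°, but |-306| > 180 so the shorter arc goes the other way: Δh = -306 + 360 = 54°.
H = 340 + 0.16 × (54) = 348.64 → 349°
S = 89 + 0.16 × (36 − 89) = 80.52 → 81%
L = 25 + 0.16 × (64 − 25) = 31.24 → 31%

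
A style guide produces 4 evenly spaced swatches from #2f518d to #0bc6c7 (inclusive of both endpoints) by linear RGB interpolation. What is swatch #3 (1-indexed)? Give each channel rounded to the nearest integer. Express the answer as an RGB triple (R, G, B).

(23, 159, 180)

With 4 swatches and endpoints inclusive, swatch 3 sits at t = (3 − 1)/(4 − 1) = 2/3 ≈ 0.6667.
#2f518d → (47, 81, 141); #0bc6c7 → (11, 198, 199).
R = 47 + 0.6667 × (11 − 47) = 22.999 → 23
G = 81 + 0.6667 × (198 − 81) = 159.004 → 159
B = 141 + 0.6667 × (199 − 141) = 179.669 → 180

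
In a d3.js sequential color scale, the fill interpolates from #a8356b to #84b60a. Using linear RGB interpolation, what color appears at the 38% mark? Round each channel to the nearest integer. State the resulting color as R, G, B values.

(154, 102, 70)

#a8356b → (168, 53, 107); #84b60a → (132, 182, 10).
38% corresponds to t = 0.38.
R = 168 + 0.38 × (132 − 168) = 168 + 0.38 × -36 = 154.32 → 154
G = 53 + 0.38 × (182 − 53) = 53 + 0.38 × 129 = 102.02 → 102
B = 107 + 0.38 × (10 − 107) = 107 + 0.38 × -97 = 70.14 → 70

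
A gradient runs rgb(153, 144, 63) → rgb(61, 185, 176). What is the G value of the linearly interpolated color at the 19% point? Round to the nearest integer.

G = 144 + 0.19 × (185 − 144) = 151.79 → 152

152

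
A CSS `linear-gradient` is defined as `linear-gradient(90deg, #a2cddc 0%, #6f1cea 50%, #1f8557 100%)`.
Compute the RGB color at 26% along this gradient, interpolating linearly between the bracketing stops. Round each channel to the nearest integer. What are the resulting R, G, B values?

(135, 113, 227)

26% lies between the 0% and 50% stops, so the local fraction is t = (26 − 0)/(50 − 0) = 26/50 ≈ 0.52.
#a2cddc → (162, 205, 220); #6f1cea → (111, 28, 234).
R = 162 + 0.52 × (111 − 162) = 135.48 → 135
G = 205 + 0.52 × (28 − 205) = 112.96 → 113
B = 220 + 0.52 × (234 − 220) = 227.28 → 227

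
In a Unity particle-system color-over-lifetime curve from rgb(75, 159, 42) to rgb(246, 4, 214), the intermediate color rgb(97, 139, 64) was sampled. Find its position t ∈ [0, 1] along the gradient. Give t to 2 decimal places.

Invert the lerp on the B channel (largest span, 172): t = (64 − 42) / (214 − 42) = 22/172 = 0.12791.
Check on R: (97 − 75)/(246 − 75) = 0.1287 ✓

0.13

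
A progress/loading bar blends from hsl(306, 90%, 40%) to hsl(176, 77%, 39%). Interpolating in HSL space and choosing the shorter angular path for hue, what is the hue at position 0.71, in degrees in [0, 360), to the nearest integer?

214

Hue arc: Δh = 176 − 306 = -130° (|Δh| ≤ 180, already the shorter path).
H = 306 + 0.71 × (-130) = 213.7 → 214°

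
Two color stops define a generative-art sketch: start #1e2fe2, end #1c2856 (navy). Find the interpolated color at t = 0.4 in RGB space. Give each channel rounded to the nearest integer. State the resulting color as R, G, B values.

#1e2fe2 → (30, 47, 226); #1c2856 → (28, 40, 86).
R = 30 + 0.4 × (28 − 30) = 30 + 0.4 × -2 = 29.2 → 29
G = 47 + 0.4 × (40 − 47) = 47 + 0.4 × -7 = 44.2 → 44
B = 226 + 0.4 × (86 − 226) = 226 + 0.4 × -140 = 170 → 170

(29, 44, 170)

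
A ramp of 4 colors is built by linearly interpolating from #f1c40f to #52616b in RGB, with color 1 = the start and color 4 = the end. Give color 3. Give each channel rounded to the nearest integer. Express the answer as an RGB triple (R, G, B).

(135, 130, 76)

With 4 swatches and endpoints inclusive, swatch 3 sits at t = (3 − 1)/(4 − 1) = 2/3 ≈ 0.6667.
#f1c40f → (241, 196, 15); #52616b → (82, 97, 107).
R = 241 + 0.6667 × (82 − 241) = 134.995 → 135
G = 196 + 0.6667 × (97 − 196) = 129.997 → 130
B = 15 + 0.6667 × (107 − 15) = 76.336 → 76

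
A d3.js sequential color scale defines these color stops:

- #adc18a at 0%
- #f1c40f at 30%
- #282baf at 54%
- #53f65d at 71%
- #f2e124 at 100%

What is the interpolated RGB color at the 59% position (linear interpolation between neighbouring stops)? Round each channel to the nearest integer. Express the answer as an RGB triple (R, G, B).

59% lies between the 54% and 71% stops, so the local fraction is t = (59 − 54)/(71 − 54) = 5/17 ≈ 0.2941.
#282baf → (40, 43, 175); #53f65d → (83, 246, 93).
R = 40 + 0.2941 × (83 − 40) = 52.646 → 53
G = 43 + 0.2941 × (246 − 43) = 102.702 → 103
B = 175 + 0.2941 × (93 − 175) = 150.884 → 151

(53, 103, 151)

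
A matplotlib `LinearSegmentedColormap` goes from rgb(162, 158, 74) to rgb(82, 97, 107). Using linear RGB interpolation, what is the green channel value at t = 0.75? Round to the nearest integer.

G = 158 + 0.75 × (97 − 158) = 112.25 → 112

112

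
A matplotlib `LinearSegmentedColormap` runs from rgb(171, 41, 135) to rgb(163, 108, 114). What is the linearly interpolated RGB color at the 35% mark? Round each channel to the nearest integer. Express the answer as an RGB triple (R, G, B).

35% corresponds to t = 0.35.
R = 171 + 0.35 × (163 − 171) = 171 + 0.35 × -8 = 168.2 → 168
G = 41 + 0.35 × (108 − 41) = 41 + 0.35 × 67 = 64.45 → 64
B = 135 + 0.35 × (114 − 135) = 135 + 0.35 × -21 = 127.65 → 128
So the blended color is (168, 64, 128), about #a84080.

(168, 64, 128)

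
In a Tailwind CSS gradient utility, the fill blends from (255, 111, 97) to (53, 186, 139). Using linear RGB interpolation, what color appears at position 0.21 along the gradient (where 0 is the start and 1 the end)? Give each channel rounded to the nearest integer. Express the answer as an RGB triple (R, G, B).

R = 255 + 0.21 × (53 − 255) = 255 + 0.21 × -202 = 212.58 → 213
G = 111 + 0.21 × (186 − 111) = 111 + 0.21 × 75 = 126.75 → 127
B = 97 + 0.21 × (139 − 97) = 97 + 0.21 × 42 = 105.82 → 106

(213, 127, 106)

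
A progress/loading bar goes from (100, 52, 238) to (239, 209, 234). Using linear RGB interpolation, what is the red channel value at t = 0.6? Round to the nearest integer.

183

R = 100 + 0.6 × (239 − 100) = 183.4 → 183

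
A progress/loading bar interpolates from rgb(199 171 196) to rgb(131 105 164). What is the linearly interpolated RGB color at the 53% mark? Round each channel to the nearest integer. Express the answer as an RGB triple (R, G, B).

(163, 136, 179)

53% corresponds to t = 0.53.
R = 199 + 0.53 × (131 − 199) = 199 + 0.53 × -68 = 162.96 → 163
G = 171 + 0.53 × (105 − 171) = 171 + 0.53 × -66 = 136.02 → 136
B = 196 + 0.53 × (164 − 196) = 196 + 0.53 × -32 = 179.04 → 179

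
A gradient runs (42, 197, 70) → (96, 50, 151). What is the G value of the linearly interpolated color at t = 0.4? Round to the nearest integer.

138

G = 197 + 0.4 × (50 − 197) = 138.2 → 138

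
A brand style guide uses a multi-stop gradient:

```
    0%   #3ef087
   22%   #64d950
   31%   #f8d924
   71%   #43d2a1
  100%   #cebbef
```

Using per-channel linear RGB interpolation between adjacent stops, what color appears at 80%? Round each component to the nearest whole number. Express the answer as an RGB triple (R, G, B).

(110, 203, 185)

80% lies between the 71% and 100% stops, so the local fraction is t = (80 − 71)/(100 − 71) = 9/29 ≈ 0.3103.
#43d2a1 → (67, 210, 161); #cebbef → (206, 187, 239).
R = 67 + 0.3103 × (206 − 67) = 110.132 → 110
G = 210 + 0.3103 × (187 − 210) = 202.863 → 203
B = 161 + 0.3103 × (239 − 161) = 185.203 → 185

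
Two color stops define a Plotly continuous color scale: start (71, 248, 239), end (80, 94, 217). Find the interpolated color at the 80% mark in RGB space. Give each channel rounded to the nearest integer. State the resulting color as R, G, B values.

(78, 125, 221)

80% corresponds to t = 0.8.
R = 71 + 0.8 × (80 − 71) = 71 + 0.8 × 9 = 78.2 → 78
G = 248 + 0.8 × (94 − 248) = 248 + 0.8 × -154 = 124.8 → 125
B = 239 + 0.8 × (217 − 239) = 239 + 0.8 × -22 = 221.4 → 221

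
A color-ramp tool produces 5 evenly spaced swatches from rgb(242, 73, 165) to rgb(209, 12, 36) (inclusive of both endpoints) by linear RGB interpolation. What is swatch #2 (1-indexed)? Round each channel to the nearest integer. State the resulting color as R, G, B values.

With 5 swatches and endpoints inclusive, swatch 2 sits at t = (2 − 1)/(5 − 1) = 1/4 ≈ 0.25.
R = 242 + 0.25 × (209 − 242) = 233.75 → 234
G = 73 + 0.25 × (12 − 73) = 57.75 → 58
B = 165 + 0.25 × (36 − 165) = 132.75 → 133

(234, 58, 133)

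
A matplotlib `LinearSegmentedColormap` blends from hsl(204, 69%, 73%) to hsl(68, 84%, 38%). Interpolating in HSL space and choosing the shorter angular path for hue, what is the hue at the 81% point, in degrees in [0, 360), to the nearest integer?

Hue arc: Δh = 68 − 204 = -136° (|Δh| ≤ 180, already the shorter path).
H = 204 + 0.81 × (-136) = 93.84 → 94°

94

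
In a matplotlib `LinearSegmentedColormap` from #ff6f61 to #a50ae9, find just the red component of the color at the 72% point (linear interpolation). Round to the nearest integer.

190

R₁ = 255 (from #ff6f61), R₂ = 165 (from #a50ae9).
R = 255 + 0.72 × (165 − 255) = 190.2 → 190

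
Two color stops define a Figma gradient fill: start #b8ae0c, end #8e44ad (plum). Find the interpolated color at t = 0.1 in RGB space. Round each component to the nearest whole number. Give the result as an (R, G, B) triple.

#b8ae0c → (184, 174, 12); #8e44ad → (142, 68, 173).
R = 184 + 0.1 × (142 − 184) = 184 + 0.1 × -42 = 179.8 → 180
G = 174 + 0.1 × (68 − 174) = 174 + 0.1 × -106 = 163.4 → 163
B = 12 + 0.1 × (173 − 12) = 12 + 0.1 × 161 = 28.1 → 28

(180, 163, 28)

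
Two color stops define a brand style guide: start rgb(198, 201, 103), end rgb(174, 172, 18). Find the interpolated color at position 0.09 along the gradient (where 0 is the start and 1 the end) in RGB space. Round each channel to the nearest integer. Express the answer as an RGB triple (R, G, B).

(196, 198, 95)

R = 198 + 0.09 × (174 − 198) = 198 + 0.09 × -24 = 195.84 → 196
G = 201 + 0.09 × (172 − 201) = 201 + 0.09 × -29 = 198.39 → 198
B = 103 + 0.09 × (18 − 103) = 103 + 0.09 × -85 = 95.35 → 95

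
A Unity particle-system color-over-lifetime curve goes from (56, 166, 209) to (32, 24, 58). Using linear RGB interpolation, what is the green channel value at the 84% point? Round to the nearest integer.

47

G = 166 + 0.84 × (24 − 166) = 46.72 → 47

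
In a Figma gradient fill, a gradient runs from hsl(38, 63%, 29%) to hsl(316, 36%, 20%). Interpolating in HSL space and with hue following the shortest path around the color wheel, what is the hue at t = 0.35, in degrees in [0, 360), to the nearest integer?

9

Hue: 316 − 38 = 278°, but |278| > 180 so the shorter arc goes the other way: Δh = 278 − 360 = -82°.
H = 38 + 0.35 × (-82) = 9.3 → 9°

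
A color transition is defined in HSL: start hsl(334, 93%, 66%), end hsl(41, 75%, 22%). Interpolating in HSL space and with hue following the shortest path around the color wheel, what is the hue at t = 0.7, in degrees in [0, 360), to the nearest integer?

Hue: 41 − 334 = -293°, but |-293| > 180 so the shorter arc goes the other way: Δh = -293 + 360 = 67°.
H = 334 + 0.7 × (67) = 380.9 → 381 → 381 mod 360 = 21°

21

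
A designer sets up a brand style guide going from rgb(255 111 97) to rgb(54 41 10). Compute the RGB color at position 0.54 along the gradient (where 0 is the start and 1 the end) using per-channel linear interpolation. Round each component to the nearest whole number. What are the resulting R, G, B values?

(146, 73, 50)

R = 255 + 0.54 × (54 − 255) = 255 + 0.54 × -201 = 146.46 → 146
G = 111 + 0.54 × (41 − 111) = 111 + 0.54 × -70 = 73.2 → 73
B = 97 + 0.54 × (10 − 97) = 97 + 0.54 × -87 = 50.02 → 50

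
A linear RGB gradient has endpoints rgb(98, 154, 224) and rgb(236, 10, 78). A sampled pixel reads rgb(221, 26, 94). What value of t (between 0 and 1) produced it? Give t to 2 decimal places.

Invert the lerp on the B channel (largest span, 146): t = (94 − 224) / (78 − 224) = -130/-146 = 0.89041.
Check on R: (221 − 98)/(236 − 98) = 0.8913 ✓

0.89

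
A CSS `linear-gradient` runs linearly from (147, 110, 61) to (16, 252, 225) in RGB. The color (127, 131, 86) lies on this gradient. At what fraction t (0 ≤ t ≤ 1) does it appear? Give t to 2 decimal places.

Invert the lerp on the B channel (largest span, 164): t = (86 − 61) / (225 − 61) = 25/164 = 0.15244.
Check on R: (127 − 147)/(16 − 147) = 0.1527 ✓

0.15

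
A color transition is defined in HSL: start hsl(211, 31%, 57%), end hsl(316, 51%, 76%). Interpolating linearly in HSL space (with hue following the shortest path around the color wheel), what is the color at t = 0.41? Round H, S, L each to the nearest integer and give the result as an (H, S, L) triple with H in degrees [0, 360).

Hue arc: Δh = 316 − 211 = 105° (|Δh| ≤ 180, already the shorter path).
H = 211 + 0.41 × (105) = 254.05 → 254°
S = 31 + 0.41 × (51 − 31) = 39.2 → 39%
L = 57 + 0.41 × (76 − 57) = 64.79 → 65%

(254, 39, 65)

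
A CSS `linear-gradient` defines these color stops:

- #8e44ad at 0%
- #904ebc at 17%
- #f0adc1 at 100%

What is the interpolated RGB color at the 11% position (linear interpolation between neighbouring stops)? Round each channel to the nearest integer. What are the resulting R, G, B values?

(143, 74, 183)

11% lies between the 0% and 17% stops, so the local fraction is t = (11 − 0)/(17 − 0) = 11/17 ≈ 0.6471.
#8e44ad → (142, 68, 173); #904ebc → (144, 78, 188).
R = 142 + 0.6471 × (144 − 142) = 143.294 → 143
G = 68 + 0.6471 × (78 − 68) = 74.471 → 74
B = 173 + 0.6471 × (188 − 173) = 182.707 → 183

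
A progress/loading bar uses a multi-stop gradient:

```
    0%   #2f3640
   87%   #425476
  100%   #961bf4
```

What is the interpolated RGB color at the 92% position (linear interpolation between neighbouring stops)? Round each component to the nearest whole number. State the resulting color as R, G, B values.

(98, 62, 166)

92% lies between the 87% and 100% stops, so the local fraction is t = (92 − 87)/(100 − 87) = 5/13 ≈ 0.3846.
#425476 → (66, 84, 118); #961bf4 → (150, 27, 244).
R = 66 + 0.3846 × (150 − 66) = 98.306 → 98
G = 84 + 0.3846 × (27 − 84) = 62.078 → 62
B = 118 + 0.3846 × (244 − 118) = 166.46 → 166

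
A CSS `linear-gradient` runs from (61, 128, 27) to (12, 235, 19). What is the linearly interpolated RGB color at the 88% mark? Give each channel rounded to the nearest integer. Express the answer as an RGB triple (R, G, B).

(18, 222, 20)

88% corresponds to t = 0.88.
R = 61 + 0.88 × (12 − 61) = 61 + 0.88 × -49 = 17.88 → 18
G = 128 + 0.88 × (235 − 128) = 128 + 0.88 × 107 = 222.16 → 222
B = 27 + 0.88 × (19 − 27) = 27 + 0.88 × -8 = 19.96 → 20
So the blended color is (18, 222, 20), about #12de14.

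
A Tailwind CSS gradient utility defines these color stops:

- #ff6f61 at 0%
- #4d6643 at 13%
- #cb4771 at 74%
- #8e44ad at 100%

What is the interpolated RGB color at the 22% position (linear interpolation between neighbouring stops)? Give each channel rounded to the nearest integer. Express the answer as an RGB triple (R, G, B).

22% lies between the 13% and 74% stops, so the local fraction is t = (22 − 13)/(74 − 13) = 9/61 ≈ 0.1475.
#4d6643 → (77, 102, 67); #cb4771 → (203, 71, 113).
R = 77 + 0.1475 × (203 − 77) = 95.585 → 96
G = 102 + 0.1475 × (71 − 102) = 97.427 → 97
B = 67 + 0.1475 × (113 − 67) = 73.785 → 74

(96, 97, 74)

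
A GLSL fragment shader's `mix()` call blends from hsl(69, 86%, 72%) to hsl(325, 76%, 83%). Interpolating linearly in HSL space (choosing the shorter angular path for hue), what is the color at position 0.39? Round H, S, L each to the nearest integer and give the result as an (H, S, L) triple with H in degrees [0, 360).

(28, 82, 76)

Hue: 325 − 69 = 256°, but |256| > 180 so the shorter arc goes the other way: Δh = 256 − 360 = -104°.
H = 69 + 0.39 × (-104) = 28.44 → 28°
S = 86 + 0.39 × (76 − 86) = 82.1 → 82%
L = 72 + 0.39 × (83 − 72) = 76.29 → 76%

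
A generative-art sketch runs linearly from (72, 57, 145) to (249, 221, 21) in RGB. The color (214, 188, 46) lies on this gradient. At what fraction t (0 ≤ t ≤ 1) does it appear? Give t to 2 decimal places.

0.80

Invert the lerp on the R channel (largest span, 177): t = (214 − 72) / (249 − 72) = 142/177 = 0.80226.
Check on G: (188 − 57)/(221 − 57) = 0.7988 ✓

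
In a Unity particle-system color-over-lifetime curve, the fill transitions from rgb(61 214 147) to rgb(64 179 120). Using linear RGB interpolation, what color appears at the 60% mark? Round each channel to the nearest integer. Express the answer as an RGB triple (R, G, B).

(63, 193, 131)

60% corresponds to t = 0.6.
R = 61 + 0.6 × (64 − 61) = 61 + 0.6 × 3 = 62.8 → 63
G = 214 + 0.6 × (179 − 214) = 214 + 0.6 × -35 = 193 → 193
B = 147 + 0.6 × (120 − 147) = 147 + 0.6 × -27 = 130.8 → 131
So the blended color is (63, 193, 131), about #3fc183.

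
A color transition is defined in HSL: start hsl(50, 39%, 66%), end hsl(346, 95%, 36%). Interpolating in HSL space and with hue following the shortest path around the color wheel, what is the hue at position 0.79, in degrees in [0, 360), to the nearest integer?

359

Hue: 346 − 50 = 296°, but |296| > 180 so the shorter arc goes the other way: Δh = 296 − 360 = -64°.
H = 50 + 0.79 × (-64) = -0.56 → -1 → -1 mod 360 = 359°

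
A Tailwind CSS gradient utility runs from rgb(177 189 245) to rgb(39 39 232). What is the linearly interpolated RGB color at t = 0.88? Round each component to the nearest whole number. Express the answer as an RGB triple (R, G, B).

R = 177 + 0.88 × (39 − 177) = 177 + 0.88 × -138 = 55.56 → 56
G = 189 + 0.88 × (39 − 189) = 189 + 0.88 × -150 = 57 → 57
B = 245 + 0.88 × (232 − 245) = 245 + 0.88 × -13 = 233.56 → 234

(56, 57, 234)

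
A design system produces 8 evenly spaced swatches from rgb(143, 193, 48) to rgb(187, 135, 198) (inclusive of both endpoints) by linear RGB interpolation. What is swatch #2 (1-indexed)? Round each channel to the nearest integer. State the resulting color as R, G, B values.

(149, 185, 69)

With 8 swatches and endpoints inclusive, swatch 2 sits at t = (2 − 1)/(8 − 1) = 1/7 ≈ 0.1429.
R = 143 + 0.1429 × (187 − 143) = 149.288 → 149
G = 193 + 0.1429 × (135 − 193) = 184.712 → 185
B = 48 + 0.1429 × (198 − 48) = 69.435 → 69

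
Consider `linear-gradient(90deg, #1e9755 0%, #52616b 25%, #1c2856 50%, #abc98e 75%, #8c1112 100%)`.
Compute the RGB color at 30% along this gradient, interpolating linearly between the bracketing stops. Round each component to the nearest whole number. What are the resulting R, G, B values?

30% lies between the 25% and 50% stops, so the local fraction is t = (30 − 25)/(50 − 25) = 5/25 ≈ 0.2.
#52616b → (82, 97, 107); #1c2856 → (28, 40, 86).
R = 82 + 0.2 × (28 − 82) = 71.2 → 71
G = 97 + 0.2 × (40 − 97) = 85.6 → 86
B = 107 + 0.2 × (86 − 107) = 102.8 → 103

(71, 86, 103)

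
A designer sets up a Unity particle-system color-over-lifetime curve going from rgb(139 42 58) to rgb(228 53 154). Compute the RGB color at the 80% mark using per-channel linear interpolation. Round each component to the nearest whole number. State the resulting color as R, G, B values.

80% corresponds to t = 0.8.
R = 139 + 0.8 × (228 − 139) = 139 + 0.8 × 89 = 210.2 → 210
G = 42 + 0.8 × (53 − 42) = 42 + 0.8 × 11 = 50.8 → 51
B = 58 + 0.8 × (154 − 58) = 58 + 0.8 × 96 = 134.8 → 135

(210, 51, 135)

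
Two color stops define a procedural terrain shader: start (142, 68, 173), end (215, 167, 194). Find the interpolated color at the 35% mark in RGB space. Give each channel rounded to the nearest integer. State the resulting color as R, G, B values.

35% corresponds to t = 0.35.
R = 142 + 0.35 × (215 − 142) = 142 + 0.35 × 73 = 167.55 → 168
G = 68 + 0.35 × (167 − 68) = 68 + 0.35 × 99 = 102.65 → 103
B = 173 + 0.35 × (194 − 173) = 173 + 0.35 × 21 = 180.35 → 180

(168, 103, 180)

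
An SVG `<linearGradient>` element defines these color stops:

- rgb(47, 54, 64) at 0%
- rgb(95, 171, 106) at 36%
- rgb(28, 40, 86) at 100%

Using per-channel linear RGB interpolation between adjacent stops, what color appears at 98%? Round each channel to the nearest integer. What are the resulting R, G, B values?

98% lies between the 36% and 100% stops, so the local fraction is t = (98 − 36)/(100 − 36) = 62/64 ≈ 0.9688.
R = 95 + 0.9688 × (28 − 95) = 30.09 → 30
G = 171 + 0.9688 × (40 − 171) = 44.087 → 44
B = 106 + 0.9688 × (86 − 106) = 86.624 → 87

(30, 44, 87)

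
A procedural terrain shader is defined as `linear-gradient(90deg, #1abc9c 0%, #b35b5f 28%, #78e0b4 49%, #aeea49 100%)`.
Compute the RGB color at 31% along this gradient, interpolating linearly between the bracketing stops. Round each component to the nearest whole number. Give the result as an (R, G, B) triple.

(171, 110, 107)

31% lies between the 28% and 49% stops, so the local fraction is t = (31 − 28)/(49 − 28) = 3/21 ≈ 0.1429.
#b35b5f → (179, 91, 95); #78e0b4 → (120, 224, 180).
R = 179 + 0.1429 × (120 − 179) = 170.569 → 171
G = 91 + 0.1429 × (224 − 91) = 110.006 → 110
B = 95 + 0.1429 × (180 − 95) = 107.147 → 107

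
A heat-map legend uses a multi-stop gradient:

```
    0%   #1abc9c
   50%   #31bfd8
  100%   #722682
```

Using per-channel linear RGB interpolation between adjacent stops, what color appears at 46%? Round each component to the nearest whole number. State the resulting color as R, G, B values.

(47, 191, 211)

46% lies between the 0% and 50% stops, so the local fraction is t = (46 − 0)/(50 − 0) = 46/50 ≈ 0.92.
#1abc9c → (26, 188, 156); #31bfd8 → (49, 191, 216).
R = 26 + 0.92 × (49 − 26) = 47.16 → 47
G = 188 + 0.92 × (191 − 188) = 190.76 → 191
B = 156 + 0.92 × (216 − 156) = 211.2 → 211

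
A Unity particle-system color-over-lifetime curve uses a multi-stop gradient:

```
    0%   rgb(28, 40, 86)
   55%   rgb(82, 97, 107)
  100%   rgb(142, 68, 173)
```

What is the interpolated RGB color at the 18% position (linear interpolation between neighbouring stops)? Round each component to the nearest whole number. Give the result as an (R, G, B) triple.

(46, 59, 93)

18% lies between the 0% and 55% stops, so the local fraction is t = (18 − 0)/(55 − 0) = 18/55 ≈ 0.3273.
R = 28 + 0.3273 × (82 − 28) = 45.674 → 46
G = 40 + 0.3273 × (97 − 40) = 58.656 → 59
B = 86 + 0.3273 × (107 − 86) = 92.873 → 93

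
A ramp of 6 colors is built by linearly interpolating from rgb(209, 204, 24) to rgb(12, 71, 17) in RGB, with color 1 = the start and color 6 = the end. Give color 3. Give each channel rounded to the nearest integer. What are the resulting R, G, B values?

With 6 swatches and endpoints inclusive, swatch 3 sits at t = (3 − 1)/(6 − 1) = 2/5 ≈ 0.4.
R = 209 + 0.4 × (12 − 209) = 130.2 → 130
G = 204 + 0.4 × (71 − 204) = 150.8 → 151
B = 24 + 0.4 × (17 − 24) = 21.2 → 21

(130, 151, 21)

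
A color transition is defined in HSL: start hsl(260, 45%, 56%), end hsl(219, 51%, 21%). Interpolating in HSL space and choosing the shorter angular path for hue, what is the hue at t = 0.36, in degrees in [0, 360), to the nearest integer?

245

Hue arc: Δh = 219 − 260 = -41° (|Δh| ≤ 180, already the shorter path).
H = 260 + 0.36 × (-41) = 245.24 → 245°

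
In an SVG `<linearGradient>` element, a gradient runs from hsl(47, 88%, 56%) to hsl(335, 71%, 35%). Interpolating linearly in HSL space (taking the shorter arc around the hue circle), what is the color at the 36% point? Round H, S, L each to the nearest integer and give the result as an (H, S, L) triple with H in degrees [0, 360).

Hue: 335 − 47 = 288°, but |288| > 180 so the shorter arc goes the other way: Δh = 288 − 360 = -72°.
H = 47 + 0.36 × (-72) = 21.08 → 21°
S = 88 + 0.36 × (71 − 88) = 81.88 → 82%
L = 56 + 0.36 × (35 − 56) = 48.44 → 48%

(21, 82, 48)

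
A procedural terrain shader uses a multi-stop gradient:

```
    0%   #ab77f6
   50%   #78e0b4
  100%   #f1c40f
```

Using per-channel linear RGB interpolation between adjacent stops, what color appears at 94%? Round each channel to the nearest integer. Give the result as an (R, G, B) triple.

94% lies between the 50% and 100% stops, so the local fraction is t = (94 − 50)/(100 − 50) = 44/50 ≈ 0.88.
#78e0b4 → (120, 224, 180); #f1c40f → (241, 196, 15).
R = 120 + 0.88 × (241 − 120) = 226.48 → 226
G = 224 + 0.88 × (196 − 224) = 199.36 → 199
B = 180 + 0.88 × (15 − 180) = 34.8 → 35

(226, 199, 35)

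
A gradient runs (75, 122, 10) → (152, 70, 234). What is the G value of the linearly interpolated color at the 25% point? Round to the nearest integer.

G = 122 + 0.25 × (70 − 122) = 109 → 109

109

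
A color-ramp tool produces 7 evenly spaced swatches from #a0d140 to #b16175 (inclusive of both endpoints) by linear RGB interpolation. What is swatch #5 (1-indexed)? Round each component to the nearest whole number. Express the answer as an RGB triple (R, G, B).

With 7 swatches and endpoints inclusive, swatch 5 sits at t = (5 − 1)/(7 − 1) = 4/6 ≈ 0.6667.
#a0d140 → (160, 209, 64); #b16175 → (177, 97, 117).
R = 160 + 0.6667 × (177 − 160) = 171.334 → 171
G = 209 + 0.6667 × (97 − 209) = 134.33 → 134
B = 64 + 0.6667 × (117 − 64) = 99.335 → 99

(171, 134, 99)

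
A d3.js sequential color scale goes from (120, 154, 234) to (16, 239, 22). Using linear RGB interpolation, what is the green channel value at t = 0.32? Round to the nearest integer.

G = 154 + 0.32 × (239 − 154) = 181.2 → 181

181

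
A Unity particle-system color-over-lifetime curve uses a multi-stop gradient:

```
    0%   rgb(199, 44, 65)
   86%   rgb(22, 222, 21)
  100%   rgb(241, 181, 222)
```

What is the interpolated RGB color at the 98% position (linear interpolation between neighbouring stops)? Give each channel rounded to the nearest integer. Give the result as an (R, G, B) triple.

98% lies between the 86% and 100% stops, so the local fraction is t = (98 − 86)/(100 − 86) = 12/14 ≈ 0.8571.
R = 22 + 0.8571 × (241 − 22) = 209.705 → 210
G = 222 + 0.8571 × (181 − 222) = 186.859 → 187
B = 21 + 0.8571 × (222 − 21) = 193.277 → 193

(210, 187, 193)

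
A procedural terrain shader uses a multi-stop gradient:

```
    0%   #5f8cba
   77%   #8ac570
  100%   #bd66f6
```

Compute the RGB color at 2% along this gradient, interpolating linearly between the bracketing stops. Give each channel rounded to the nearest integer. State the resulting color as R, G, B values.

(96, 141, 184)

2% lies between the 0% and 77% stops, so the local fraction is t = (2 − 0)/(77 − 0) = 2/77 ≈ 0.026.
#5f8cba → (95, 140, 186); #8ac570 → (138, 197, 112).
R = 95 + 0.026 × (138 − 95) = 96.118 → 96
G = 140 + 0.026 × (197 − 140) = 141.482 → 141
B = 186 + 0.026 × (112 − 186) = 184.076 → 184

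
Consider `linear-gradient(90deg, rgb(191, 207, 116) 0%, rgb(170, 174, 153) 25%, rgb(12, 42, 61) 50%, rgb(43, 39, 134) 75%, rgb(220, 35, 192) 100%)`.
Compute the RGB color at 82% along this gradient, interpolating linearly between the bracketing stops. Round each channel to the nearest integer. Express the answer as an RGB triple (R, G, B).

(93, 38, 150)

82% lies between the 75% and 100% stops, so the local fraction is t = (82 − 75)/(100 − 75) = 7/25 ≈ 0.28.
R = 43 + 0.28 × (220 − 43) = 92.56 → 93
G = 39 + 0.28 × (35 − 39) = 37.88 → 38
B = 134 + 0.28 × (192 − 134) = 150.24 → 150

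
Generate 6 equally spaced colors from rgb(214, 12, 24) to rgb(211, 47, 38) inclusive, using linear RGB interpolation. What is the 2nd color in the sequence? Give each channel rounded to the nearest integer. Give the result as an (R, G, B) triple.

(213, 19, 27)

With 6 swatches and endpoints inclusive, swatch 2 sits at t = (2 − 1)/(6 − 1) = 1/5 ≈ 0.2.
R = 214 + 0.2 × (211 − 214) = 213.4 → 213
G = 12 + 0.2 × (47 − 12) = 19 → 19
B = 24 + 0.2 × (38 − 24) = 26.8 → 27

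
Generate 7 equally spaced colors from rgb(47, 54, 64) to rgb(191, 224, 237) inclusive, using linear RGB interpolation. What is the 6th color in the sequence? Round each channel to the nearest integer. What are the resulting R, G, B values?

(167, 196, 208)

With 7 swatches and endpoints inclusive, swatch 6 sits at t = (6 − 1)/(7 − 1) = 5/6 ≈ 0.8333.
R = 47 + 0.8333 × (191 − 47) = 166.995 → 167
G = 54 + 0.8333 × (224 − 54) = 195.661 → 196
B = 64 + 0.8333 × (237 − 64) = 208.161 → 208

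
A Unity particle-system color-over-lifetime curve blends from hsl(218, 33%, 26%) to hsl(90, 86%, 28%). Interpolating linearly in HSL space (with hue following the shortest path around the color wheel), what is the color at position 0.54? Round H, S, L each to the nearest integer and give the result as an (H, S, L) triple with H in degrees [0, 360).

(149, 62, 27)

Hue arc: Δh = 90 − 218 = -128° (|Δh| ≤ 180, already the shorter path).
H = 218 + 0.54 × (-128) = 148.88 → 149°
S = 33 + 0.54 × (86 − 33) = 61.62 → 62%
L = 26 + 0.54 × (28 − 26) = 27.08 → 27%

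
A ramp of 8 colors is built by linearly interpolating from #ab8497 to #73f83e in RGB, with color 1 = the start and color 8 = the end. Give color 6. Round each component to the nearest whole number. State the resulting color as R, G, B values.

(131, 215, 87)

With 8 swatches and endpoints inclusive, swatch 6 sits at t = (6 − 1)/(8 − 1) = 5/7 ≈ 0.7143.
#ab8497 → (171, 132, 151); #73f83e → (115, 248, 62).
R = 171 + 0.7143 × (115 − 171) = 130.999 → 131
G = 132 + 0.7143 × (248 − 132) = 214.859 → 215
B = 151 + 0.7143 × (62 − 151) = 87.427 → 87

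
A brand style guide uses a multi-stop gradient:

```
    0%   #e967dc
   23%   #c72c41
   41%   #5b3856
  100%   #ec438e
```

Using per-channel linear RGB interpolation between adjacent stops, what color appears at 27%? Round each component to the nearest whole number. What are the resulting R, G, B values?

27% lies between the 23% and 41% stops, so the local fraction is t = (27 − 23)/(41 − 23) = 4/18 ≈ 0.2222.
#c72c41 → (199, 44, 65); #5b3856 → (91, 56, 86).
R = 199 + 0.2222 × (91 − 199) = 175.002 → 175
G = 44 + 0.2222 × (56 − 44) = 46.666 → 47
B = 65 + 0.2222 × (86 − 65) = 69.666 → 70

(175, 47, 70)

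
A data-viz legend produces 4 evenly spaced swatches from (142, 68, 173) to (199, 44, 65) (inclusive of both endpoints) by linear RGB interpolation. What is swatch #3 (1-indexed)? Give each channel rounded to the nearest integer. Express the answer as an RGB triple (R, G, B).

With 4 swatches and endpoints inclusive, swatch 3 sits at t = (3 − 1)/(4 − 1) = 2/3 ≈ 0.6667.
R = 142 + 0.6667 × (199 − 142) = 180.002 → 180
G = 68 + 0.6667 × (44 − 68) = 51.999 → 52
B = 173 + 0.6667 × (65 − 173) = 100.996 → 101

(180, 52, 101)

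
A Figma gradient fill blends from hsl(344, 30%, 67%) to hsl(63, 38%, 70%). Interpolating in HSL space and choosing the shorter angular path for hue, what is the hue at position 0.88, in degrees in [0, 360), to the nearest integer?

54

Hue: 63 − 344 = -281°, but |-281| > 180 so the shorter arc goes the other way: Δh = -281 + 360 = 79°.
H = 344 + 0.88 × (79) = 413.52 → 414 → 414 mod 360 = 54°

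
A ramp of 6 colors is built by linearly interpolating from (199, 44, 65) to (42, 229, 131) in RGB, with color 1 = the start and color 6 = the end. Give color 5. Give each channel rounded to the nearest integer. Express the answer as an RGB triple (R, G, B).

(73, 192, 118)

With 6 swatches and endpoints inclusive, swatch 5 sits at t = (5 − 1)/(6 − 1) = 4/5 ≈ 0.8.
R = 199 + 0.8 × (42 − 199) = 73.4 → 73
G = 44 + 0.8 × (229 − 44) = 192 → 192
B = 65 + 0.8 × (131 − 65) = 117.8 → 118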